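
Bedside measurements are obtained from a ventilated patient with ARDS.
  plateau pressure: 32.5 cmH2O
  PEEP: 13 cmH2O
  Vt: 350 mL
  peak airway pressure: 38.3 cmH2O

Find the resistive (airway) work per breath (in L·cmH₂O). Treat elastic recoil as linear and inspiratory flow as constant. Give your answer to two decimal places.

2.03

With constant inspiratory flow the resistive pressure is constant at PIP − Pplat = 38.3 − 32.5 = 5.8 cmH2O, so resistive work = 5.8 × 0.350 = 2.03 L·cmH2O.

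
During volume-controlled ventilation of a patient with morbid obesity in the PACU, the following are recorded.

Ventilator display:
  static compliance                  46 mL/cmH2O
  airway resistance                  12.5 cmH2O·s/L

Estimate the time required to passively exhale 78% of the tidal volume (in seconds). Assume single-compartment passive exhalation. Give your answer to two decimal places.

τ = R × C = 12.5 × 46 mL/cmH2O = 12.5 × 0.046 L/cmH2O = 0.575 s.
Exhaled fraction f = 1 − e^(−t/τ) → t = −τ·ln(1 − f) = −0.575·ln(0.22) = 0.8706 s.

0.87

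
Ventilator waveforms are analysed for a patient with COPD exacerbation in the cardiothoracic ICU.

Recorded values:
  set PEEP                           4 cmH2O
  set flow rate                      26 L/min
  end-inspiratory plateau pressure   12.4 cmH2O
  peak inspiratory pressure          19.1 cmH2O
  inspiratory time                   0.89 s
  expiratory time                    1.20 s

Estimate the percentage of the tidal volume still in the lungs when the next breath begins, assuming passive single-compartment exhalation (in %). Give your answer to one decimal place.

Flow: 26 L/min ÷ 60 = 0.4333 L/s.
Vt = flow × Ti = 0.4333 L/s × 0.89 s × 1000 mL/L = 385.64 mL.
R = (PIP − Pplat)/V̇ = (19.1 − 12.4) / 0.4333 = 6.7/0.4333 = 15.463 cmH2O·s/L.
C = Vt/(Pplat − PEEP) = 385.64 / (12.4 − 4) = 385.64/8.4 = 45.91 mL/cmH2O.
τ = R × C = 15.463 × 0.04591 L/cmH2O = 0.7099 s.
Fraction remaining at end-expiration = e^(−Te/τ) = e^(−1.20/0.7099) = 0.1844 → 18.44%.

18.4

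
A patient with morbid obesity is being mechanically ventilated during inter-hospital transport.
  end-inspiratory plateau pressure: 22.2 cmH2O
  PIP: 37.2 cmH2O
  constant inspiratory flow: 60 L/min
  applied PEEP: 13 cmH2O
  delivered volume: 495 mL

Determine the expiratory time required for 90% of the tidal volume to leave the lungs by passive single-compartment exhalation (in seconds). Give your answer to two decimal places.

1.86

Flow: 60 L/min ÷ 60 = 1 L/s.
R = (PIP − Pplat)/V̇ = (37.2 − 22.2) / 1 = 15.0/1 = 15.0 cmH2O·s/L.
C = Vt/(Pplat − PEEP) = 495.0 / (22.2 − 13) = 495.0/9.2 = 53.804 mL/cmH2O.
τ = R × C = 15.0 × 0.0538 L/cmH2O = 0.807 s.
t = −τ·ln(1 − 0.90) = −0.807·ln(0.1) = 1.858 s.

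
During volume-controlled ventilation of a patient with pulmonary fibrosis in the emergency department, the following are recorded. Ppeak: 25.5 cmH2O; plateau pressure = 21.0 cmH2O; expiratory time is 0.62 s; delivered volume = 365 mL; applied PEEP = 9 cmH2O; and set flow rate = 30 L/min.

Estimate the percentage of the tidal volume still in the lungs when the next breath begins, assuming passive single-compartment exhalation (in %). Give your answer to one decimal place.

10.4

Flow: 30 L/min ÷ 60 = 0.5 L/s.
R = (PIP − Pplat)/V̇ = (25.5 − 21.0) / 0.5 = 4.5/0.5 = 9.0 cmH2O·s/L.
C = Vt/(Pplat − PEEP) = 365.0 / (21.0 − 9) = 365.0/12.0 = 30.417 mL/cmH2O.
τ = R × C = 9.0 × 0.03042 L/cmH2O = 0.2738 s.
Fraction remaining at end-expiration = e^(−Te/τ) = e^(−0.62/0.2738) = 0.1039 → 10.39%.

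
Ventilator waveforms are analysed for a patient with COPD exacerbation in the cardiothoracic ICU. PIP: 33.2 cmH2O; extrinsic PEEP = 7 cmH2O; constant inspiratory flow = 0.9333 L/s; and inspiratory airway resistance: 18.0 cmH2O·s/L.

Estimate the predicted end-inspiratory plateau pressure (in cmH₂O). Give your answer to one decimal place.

Pplat = PIP − Raw × flow = 33.2 − 18.0 × 0.9333 = 33.2 − 16.799 = 16.401 cmH2O.

16.4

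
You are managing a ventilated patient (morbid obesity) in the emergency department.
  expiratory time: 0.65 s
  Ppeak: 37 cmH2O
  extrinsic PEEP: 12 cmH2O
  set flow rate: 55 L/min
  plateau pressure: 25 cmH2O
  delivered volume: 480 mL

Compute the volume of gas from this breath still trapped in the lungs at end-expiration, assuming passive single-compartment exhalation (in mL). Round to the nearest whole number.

125

Flow: 55 L/min ÷ 60 = 0.9167 L/s.
R = (PIP − Pplat)/V̇ = (37 − 25) / 0.9167 = 12.0/0.9167 = 13.09 cmH2O·s/L.
C = Vt/(Pplat − PEEP) = 480.0 / (25 − 12) = 480.0/13.0 = 36.923 mL/cmH2O.
τ = R × C = 13.09 × 0.03692 L/cmH2O = 0.4833 s.
Fraction remaining = e^(−Te/τ) = e^(−0.65/0.4833) = 0.2606.
Trapped volume = 480.0 × 0.2606 = 125.09 mL.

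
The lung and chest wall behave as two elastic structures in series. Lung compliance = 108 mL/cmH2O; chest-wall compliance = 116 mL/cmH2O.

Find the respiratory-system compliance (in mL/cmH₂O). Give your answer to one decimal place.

55.9

Lung and chest wall are elastances in series: 1/Crs = 1/CL + 1/Ccw.
1/Crs = 1/108 + 1/116 = 0.01788.
Crs = 55.928 mL/cmH2O.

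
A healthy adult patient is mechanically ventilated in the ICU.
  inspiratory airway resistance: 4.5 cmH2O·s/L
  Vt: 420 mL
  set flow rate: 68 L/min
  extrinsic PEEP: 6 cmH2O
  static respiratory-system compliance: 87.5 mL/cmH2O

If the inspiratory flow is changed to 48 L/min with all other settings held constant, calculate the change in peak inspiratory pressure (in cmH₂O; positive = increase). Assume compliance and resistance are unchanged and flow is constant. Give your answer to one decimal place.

Flow: 68 L/min ÷ 60 = 1.1333 L/s.
New flow: 48 L/min ÷ 60 = 0.8 L/s.
PIP = Vt/C + R·V̇ + PEEP (constant-flow equation of motion).
Only the resistive term changes: ΔPIP = R × ΔV̇ = 4.5 × (0.8 − 1.1333) = 4.5 × -0.3333 = -1.5 cmH2O.

-1.5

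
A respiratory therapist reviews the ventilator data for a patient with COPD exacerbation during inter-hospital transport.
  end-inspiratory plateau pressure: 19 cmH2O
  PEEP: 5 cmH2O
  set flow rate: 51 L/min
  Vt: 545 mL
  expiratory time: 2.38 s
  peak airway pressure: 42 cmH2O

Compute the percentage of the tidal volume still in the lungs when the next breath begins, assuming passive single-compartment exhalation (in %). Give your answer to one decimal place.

10.4

Flow: 51 L/min ÷ 60 = 0.85 L/s.
R = (PIP − Pplat)/V̇ = (42 − 19) / 0.85 = 23.0/0.85 = 27.059 cmH2O·s/L.
C = Vt/(Pplat − PEEP) = 545.0 / (19 − 5) = 545.0/14.0 = 38.929 mL/cmH2O.
τ = R × C = 27.059 × 0.03893 L/cmH2O = 1.053 s.
Fraction remaining at end-expiration = e^(−Te/τ) = e^(−2.38/1.053) = 0.1043 → 10.43%.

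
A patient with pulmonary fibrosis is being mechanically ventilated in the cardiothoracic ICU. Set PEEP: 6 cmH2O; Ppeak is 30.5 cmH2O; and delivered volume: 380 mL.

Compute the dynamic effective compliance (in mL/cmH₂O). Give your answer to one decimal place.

15.5

Dynamic compliance = Vt / (PIP − PEEP) = 380 / (30.5 − 6) = 380 / 24.5 = 15.51 mL/cmH2O.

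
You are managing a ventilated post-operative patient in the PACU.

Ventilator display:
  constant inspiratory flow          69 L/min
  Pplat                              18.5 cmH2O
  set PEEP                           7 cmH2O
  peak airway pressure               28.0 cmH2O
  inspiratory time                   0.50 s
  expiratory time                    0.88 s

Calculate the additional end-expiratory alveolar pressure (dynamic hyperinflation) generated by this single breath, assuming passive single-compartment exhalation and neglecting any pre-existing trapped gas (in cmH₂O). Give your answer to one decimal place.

1.4

Flow: 69 L/min ÷ 60 = 1.15 L/s.
Vt = flow × Ti = 1.15 L/s × 0.50 s × 1000 mL/L = 575.0 mL.
R = (PIP − Pplat)/V̇ = (28.0 − 18.5) / 1.15 = 9.5/1.15 = 8.261 cmH2O·s/L.
C = Vt/(Pplat − PEEP) = 575.0 / (18.5 − 7) = 575.0/11.5 = 50.0 mL/cmH2O.
τ = R × C = 8.261 × 0.05 L/cmH2O = 0.4131 s.
Fraction remaining = e^(−Te/τ) = e^(−0.88/0.4131) = 0.1188; trapped volume = 575.0 × 0.1188 = 68.31 mL.
Additional alveolar pressure from trapping ≈ V_trapped / C = 68.31 / 50.0 = 1.366 cmH2O.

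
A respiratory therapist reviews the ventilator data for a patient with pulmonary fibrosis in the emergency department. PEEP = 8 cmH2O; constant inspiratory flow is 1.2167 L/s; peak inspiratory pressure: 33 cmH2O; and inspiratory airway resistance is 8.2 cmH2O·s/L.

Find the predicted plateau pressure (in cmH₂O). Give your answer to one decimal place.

Pplat = PIP − Raw × flow = 33 − 8.2 × 1.2167 = 33 − 9.977 = 23.023 cmH2O.

23.0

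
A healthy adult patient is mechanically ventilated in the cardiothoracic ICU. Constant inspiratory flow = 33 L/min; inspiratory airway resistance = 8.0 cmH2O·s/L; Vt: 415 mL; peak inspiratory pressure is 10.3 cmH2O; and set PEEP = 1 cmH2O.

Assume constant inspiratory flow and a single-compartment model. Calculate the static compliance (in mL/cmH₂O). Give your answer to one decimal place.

Flow: 33 L/min ÷ 60 = 0.55 L/s.
Equation of motion (constant flow): PIP = Vt/C + R·V̇ + PEEP.
Vt/C = PIP − R·V̇ − PEEP = 10.3 − 8.0×0.55 − 1 = 10.3 − 4.4 − 1 = 4.9 cmH2O.
C = Vt / 4.9 = 415 / 4.9 = 84.694 mL/cmH2O.

84.7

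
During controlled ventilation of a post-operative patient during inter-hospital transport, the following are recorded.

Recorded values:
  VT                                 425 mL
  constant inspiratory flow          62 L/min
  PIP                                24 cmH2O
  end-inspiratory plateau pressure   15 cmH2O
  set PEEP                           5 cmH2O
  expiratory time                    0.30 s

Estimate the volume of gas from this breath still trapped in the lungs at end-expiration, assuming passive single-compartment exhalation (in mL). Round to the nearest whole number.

Flow: 62 L/min ÷ 60 = 1.0333 L/s.
R = (PIP − Pplat)/V̇ = (24 − 15) / 1.0333 = 9.0/1.0333 = 8.71 cmH2O·s/L.
C = Vt/(Pplat − PEEP) = 425.0 / (15 − 5) = 425.0/10.0 = 42.5 mL/cmH2O.
τ = R × C = 8.71 × 0.0425 L/cmH2O = 0.3702 s.
Fraction remaining = e^(−Te/τ) = e^(−0.30/0.3702) = 0.4447.
Trapped volume = 425.0 × 0.4447 = 189.0 mL.

189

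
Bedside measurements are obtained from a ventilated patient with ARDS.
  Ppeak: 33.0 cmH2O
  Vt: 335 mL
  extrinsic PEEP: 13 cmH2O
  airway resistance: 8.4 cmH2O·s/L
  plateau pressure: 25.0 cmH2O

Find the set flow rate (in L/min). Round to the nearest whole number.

57

flow = (PIP − Pplat) / Raw = (33.0 − 25.0) / 8.4 = 0.9524 L/s × 60 = 57.144 L/min.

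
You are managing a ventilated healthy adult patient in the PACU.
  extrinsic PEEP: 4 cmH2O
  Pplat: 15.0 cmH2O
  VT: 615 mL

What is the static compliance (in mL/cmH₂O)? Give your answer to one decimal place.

55.9

Cstat = Vt / (Pplat − PEEP) = 615 / (15.0 − 4) = 615 / 11.0 = 55.909 mL/cmH2O.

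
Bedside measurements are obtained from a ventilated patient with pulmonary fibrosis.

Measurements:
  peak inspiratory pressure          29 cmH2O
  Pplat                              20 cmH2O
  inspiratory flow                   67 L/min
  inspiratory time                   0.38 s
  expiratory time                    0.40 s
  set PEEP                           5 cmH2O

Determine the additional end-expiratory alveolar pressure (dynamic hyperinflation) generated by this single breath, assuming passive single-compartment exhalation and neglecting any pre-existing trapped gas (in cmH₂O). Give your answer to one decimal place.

2.6

Flow: 67 L/min ÷ 60 = 1.1167 L/s.
Vt = flow × Ti = 1.1167 L/s × 0.38 s × 1000 mL/L = 424.35 mL.
R = (PIP − Pplat)/V̇ = (29 − 20) / 1.1167 = 9.0/1.1167 = 8.059 cmH2O·s/L.
C = Vt/(Pplat − PEEP) = 424.35 / (20 − 5) = 424.35/15.0 = 28.29 mL/cmH2O.
τ = R × C = 8.059 × 0.02829 L/cmH2O = 0.228 s.
Fraction remaining = e^(−Te/τ) = e^(−0.40/0.228) = 0.173; trapped volume = 424.35 × 0.173 = 73.413 mL.
Additional alveolar pressure from trapping ≈ V_trapped / C = 73.413 / 28.29 = 2.595 cmH2O.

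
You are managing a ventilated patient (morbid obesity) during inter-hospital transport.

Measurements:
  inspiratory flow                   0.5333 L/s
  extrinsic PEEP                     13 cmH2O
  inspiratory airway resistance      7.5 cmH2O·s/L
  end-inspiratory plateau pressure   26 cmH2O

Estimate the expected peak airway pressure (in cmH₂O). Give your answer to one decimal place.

30.0

PIP = Pplat + Raw × flow = 26 + 7.5 × 0.5333 = 26 + 4.0 = 30.0 cmH2O.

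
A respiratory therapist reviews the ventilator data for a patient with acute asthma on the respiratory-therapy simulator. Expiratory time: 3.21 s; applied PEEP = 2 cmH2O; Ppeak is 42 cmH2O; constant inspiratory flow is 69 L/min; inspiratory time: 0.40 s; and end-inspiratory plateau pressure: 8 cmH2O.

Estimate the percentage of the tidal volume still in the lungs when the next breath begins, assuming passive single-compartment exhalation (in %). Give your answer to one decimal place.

Flow: 69 L/min ÷ 60 = 1.15 L/s.
Vt = flow × Ti = 1.15 L/s × 0.40 s × 1000 mL/L = 460.0 mL.
R = (PIP − Pplat)/V̇ = (42 − 8) / 1.15 = 34.0/1.15 = 29.565 cmH2O·s/L.
C = Vt/(Pplat − PEEP) = 460.0 / (8 − 2) = 460.0/6.0 = 76.667 mL/cmH2O.
τ = R × C = 29.565 × 0.07667 L/cmH2O = 2.267 s.
Fraction remaining at end-expiration = e^(−Te/τ) = e^(−3.21/2.267) = 0.2427 → 24.27%.

24.3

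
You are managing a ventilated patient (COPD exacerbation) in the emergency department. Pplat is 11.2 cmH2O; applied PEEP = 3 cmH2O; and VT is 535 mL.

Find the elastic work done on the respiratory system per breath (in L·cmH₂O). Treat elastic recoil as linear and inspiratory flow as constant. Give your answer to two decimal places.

2.19

Elastic work ≈ ½ × (Pplat − PEEP) × Vt = 0.5 × (11.2 − 3) × 0.535 L = 0.5 × 8.2 × 0.535 = 2.194 L·cmH2O.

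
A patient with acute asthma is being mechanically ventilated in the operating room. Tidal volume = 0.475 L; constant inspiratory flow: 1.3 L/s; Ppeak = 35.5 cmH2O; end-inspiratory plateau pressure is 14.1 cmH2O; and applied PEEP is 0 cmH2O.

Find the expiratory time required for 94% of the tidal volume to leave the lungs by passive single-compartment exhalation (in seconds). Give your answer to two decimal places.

R = (PIP − Pplat)/V̇ = (35.5 − 14.1) / 1.3 = 21.4/1.3 = 16.462 cmH2O·s/L.
C = Vt/(Pplat − PEEP) = 475.0 / (14.1 − 0) = 475.0/14.1 = 33.688 mL/cmH2O.
τ = R × C = 16.462 × 0.03369 L/cmH2O = 0.5546 s.
t = −τ·ln(1 − 0.94) = −0.5546·ln(0.06) = 1.56 s.

1.56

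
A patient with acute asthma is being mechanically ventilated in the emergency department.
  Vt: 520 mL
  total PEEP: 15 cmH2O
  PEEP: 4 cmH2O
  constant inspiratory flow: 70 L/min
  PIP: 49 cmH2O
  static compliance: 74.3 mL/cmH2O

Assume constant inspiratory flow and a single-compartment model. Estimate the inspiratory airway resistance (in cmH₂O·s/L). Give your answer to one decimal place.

23.1

Flow: 70 L/min ÷ 60 = 1.1667 L/s.
Total PEEP = 15 cmH2O (set 4 + intrinsic 11); this is the baseline alveolar pressure.
Equation of motion (constant flow): PIP = Vt/C + R·V̇ + PEEP.
R·V̇ = PIP − Vt/C − PEEP = 49 − 520/74.3 − 15 = 49 − 6.999 − 15 = 27.001 cmH2O.
R = 27.001 / 1.1667 = 23.143 cmH2O·s/L.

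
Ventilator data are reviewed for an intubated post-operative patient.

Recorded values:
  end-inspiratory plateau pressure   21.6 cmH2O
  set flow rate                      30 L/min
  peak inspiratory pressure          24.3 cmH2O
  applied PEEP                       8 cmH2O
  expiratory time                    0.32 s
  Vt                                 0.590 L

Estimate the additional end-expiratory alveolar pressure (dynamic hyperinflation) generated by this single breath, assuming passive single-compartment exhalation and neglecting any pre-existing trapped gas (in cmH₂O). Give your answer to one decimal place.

Flow: 30 L/min ÷ 60 = 0.5 L/s.
R = (PIP − Pplat)/V̇ = (24.3 − 21.6) / 0.5 = 2.7/0.5 = 5.4 cmH2O·s/L.
C = Vt/(Pplat − PEEP) = 590.0 / (21.6 − 8) = 590.0/13.6 = 43.382 mL/cmH2O.
τ = R × C = 5.4 × 0.04338 L/cmH2O = 0.2343 s.
Fraction remaining = e^(−Te/τ) = e^(−0.32/0.2343) = 0.2552; trapped volume = 590.0 × 0.2552 = 150.57 mL.
Additional alveolar pressure from trapping ≈ V_trapped / C = 150.57 / 43.382 = 3.471 cmH2O.

3.5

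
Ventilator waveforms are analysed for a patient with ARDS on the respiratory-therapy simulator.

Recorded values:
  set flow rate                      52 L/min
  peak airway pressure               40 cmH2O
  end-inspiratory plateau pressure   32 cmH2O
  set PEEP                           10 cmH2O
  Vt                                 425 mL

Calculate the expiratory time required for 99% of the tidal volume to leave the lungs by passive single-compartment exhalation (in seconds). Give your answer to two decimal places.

Flow: 52 L/min ÷ 60 = 0.8667 L/s.
R = (PIP − Pplat)/V̇ = (40 − 32) / 0.8667 = 8.0/0.8667 = 9.23 cmH2O·s/L.
C = Vt/(Pplat − PEEP) = 425.0 / (32 − 10) = 425.0/22.0 = 19.318 mL/cmH2O.
τ = R × C = 9.23 × 0.01932 L/cmH2O = 0.1783 s.
t = −τ·ln(1 − 0.99) = −0.1783·ln(0.01) = 0.8211 s.

0.82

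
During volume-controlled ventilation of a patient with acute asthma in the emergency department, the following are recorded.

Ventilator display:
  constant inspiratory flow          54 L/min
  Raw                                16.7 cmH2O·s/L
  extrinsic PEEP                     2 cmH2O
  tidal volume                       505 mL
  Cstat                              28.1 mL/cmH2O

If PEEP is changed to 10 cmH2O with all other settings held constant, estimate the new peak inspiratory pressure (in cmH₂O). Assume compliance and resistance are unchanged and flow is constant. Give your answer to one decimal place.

Flow: 54 L/min ÷ 60 = 0.9 L/s.
PIP = Vt/C + R·V̇ + PEEP (constant-flow equation of motion).
Only the baseline term changes: ΔPIP = ΔPEEP = 10 − 2 = 8.0 cmH2O.
Original PIP = 505/28.1 + 16.7×0.9 + 2 = 35.002 cmH2O; new PIP = 35.002 + (8.0) = 43.002 cmH2O.

43.0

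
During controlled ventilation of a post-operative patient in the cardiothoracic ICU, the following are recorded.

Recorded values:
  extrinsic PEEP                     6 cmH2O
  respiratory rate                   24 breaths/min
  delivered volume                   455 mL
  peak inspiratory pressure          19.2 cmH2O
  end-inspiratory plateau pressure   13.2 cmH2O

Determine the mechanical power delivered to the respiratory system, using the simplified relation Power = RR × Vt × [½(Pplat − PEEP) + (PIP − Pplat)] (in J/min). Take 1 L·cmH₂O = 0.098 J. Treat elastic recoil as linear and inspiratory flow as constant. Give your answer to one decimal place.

10.3

Per-breath work = Vt × [½(Pplat−PEEP) + (PIP−Pplat)] = 0.455 × [0.5×7.2 + 6.0] = 0.455 × 9.6 = 4.368 L·cmH2O.
Power = 24 × 4.368 = 104.83 L·cmH2O/min.
× 0.098 J/(L·cmH2O) → 10.273 J/min.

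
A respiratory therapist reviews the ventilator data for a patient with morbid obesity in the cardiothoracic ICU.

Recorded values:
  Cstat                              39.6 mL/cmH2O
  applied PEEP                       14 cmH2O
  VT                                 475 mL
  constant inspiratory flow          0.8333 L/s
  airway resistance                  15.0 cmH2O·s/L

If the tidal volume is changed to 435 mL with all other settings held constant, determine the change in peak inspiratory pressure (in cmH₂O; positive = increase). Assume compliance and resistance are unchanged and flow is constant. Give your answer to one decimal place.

PIP = Vt/C + R·V̇ + PEEP (constant-flow equation of motion).
Only the elastic term changes: ΔPIP = ΔVt / C = (435 − 475) / 39.6 = -1.01 cmH2O.

-1.0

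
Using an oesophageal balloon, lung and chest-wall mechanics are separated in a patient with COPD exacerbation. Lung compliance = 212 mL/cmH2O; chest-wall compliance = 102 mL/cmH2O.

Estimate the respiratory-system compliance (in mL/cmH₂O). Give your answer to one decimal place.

Lung and chest wall are elastances in series: 1/Crs = 1/CL + 1/Ccw.
1/Crs = 1/212 + 1/102 = 0.01452.
Crs = 68.871 mL/cmH2O.

68.9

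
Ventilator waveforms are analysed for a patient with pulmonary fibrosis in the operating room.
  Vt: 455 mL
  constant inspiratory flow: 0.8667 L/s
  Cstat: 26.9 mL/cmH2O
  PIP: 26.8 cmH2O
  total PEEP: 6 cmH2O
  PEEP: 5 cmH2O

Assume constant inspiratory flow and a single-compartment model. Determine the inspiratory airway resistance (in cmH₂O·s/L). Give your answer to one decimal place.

Total PEEP = 6 cmH2O (set 5 + intrinsic 1); this is the baseline alveolar pressure.
Equation of motion (constant flow): PIP = Vt/C + R·V̇ + PEEP.
R·V̇ = PIP − Vt/C − PEEP = 26.8 − 455/26.9 − 6 = 26.8 − 16.914 − 6 = 3.886 cmH2O.
R = 3.886 / 0.8667 = 4.484 cmH2O·s/L.

4.5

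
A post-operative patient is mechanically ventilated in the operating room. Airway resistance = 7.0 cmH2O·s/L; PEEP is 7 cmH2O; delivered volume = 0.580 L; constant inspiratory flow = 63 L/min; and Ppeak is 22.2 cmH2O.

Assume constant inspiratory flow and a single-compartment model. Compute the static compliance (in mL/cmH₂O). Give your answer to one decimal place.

Flow: 63 L/min ÷ 60 = 1.05 L/s.
Equation of motion (constant flow): PIP = Vt/C + R·V̇ + PEEP.
Vt/C = PIP − R·V̇ − PEEP = 22.2 − 7.0×1.05 − 7 = 22.2 − 7.35 − 7 = 7.85 cmH2O.
C = Vt / 7.85 = 580 / 7.85 = 73.885 mL/cmH2O.

73.9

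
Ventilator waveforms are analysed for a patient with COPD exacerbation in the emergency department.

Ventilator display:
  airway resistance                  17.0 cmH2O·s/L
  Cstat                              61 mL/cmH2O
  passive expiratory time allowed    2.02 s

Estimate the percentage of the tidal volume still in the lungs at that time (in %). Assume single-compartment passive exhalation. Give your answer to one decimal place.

τ = R × C = 17.0 × 61 mL/cmH2O = 17.0 × 0.061 L/cmH2O = 1.037 s.
Passive exhalation: V(t)/V₀ = e^(−t/τ) = e^(−2.02/1.037) = 0.1426.
Fraction remaining = 0.1426 → 14.26%.

14.3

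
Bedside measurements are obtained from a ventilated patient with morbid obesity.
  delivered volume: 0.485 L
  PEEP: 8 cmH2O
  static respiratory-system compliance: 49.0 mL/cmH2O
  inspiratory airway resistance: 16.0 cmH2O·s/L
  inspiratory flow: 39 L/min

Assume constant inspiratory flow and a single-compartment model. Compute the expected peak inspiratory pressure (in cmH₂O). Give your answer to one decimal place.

Flow: 39 L/min ÷ 60 = 0.65 L/s.
Equation of motion (constant flow): PIP = Vt/C + R·V̇ + PEEP.
PIP = 485/49.0 + 16.0×0.65 + 8 = 9.898 + 10.4 + 8 = 28.298 cmH2O.

28.3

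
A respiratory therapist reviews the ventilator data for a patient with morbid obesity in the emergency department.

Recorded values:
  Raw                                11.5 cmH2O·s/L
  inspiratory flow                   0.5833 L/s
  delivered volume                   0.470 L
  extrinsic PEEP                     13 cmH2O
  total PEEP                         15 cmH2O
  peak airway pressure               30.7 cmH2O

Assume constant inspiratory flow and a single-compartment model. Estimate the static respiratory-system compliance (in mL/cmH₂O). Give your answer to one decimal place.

52.3

Total PEEP = 15 cmH2O (set 13 + intrinsic 2); this is the baseline alveolar pressure.
Equation of motion (constant flow): PIP = Vt/C + R·V̇ + PEEP.
Vt/C = PIP − R·V̇ − PEEP = 30.7 − 11.5×0.5833 − 15 = 30.7 − 6.708 − 15 = 8.992 cmH2O.
C = Vt / 8.992 = 470 / 8.992 = 52.269 mL/cmH2O.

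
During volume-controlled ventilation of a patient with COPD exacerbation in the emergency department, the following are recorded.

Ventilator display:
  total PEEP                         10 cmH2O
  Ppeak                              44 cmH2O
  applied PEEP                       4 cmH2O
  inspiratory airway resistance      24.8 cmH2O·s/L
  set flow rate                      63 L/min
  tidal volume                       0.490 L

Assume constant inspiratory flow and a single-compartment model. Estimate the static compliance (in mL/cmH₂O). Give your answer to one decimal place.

Flow: 63 L/min ÷ 60 = 1.05 L/s.
Total PEEP = 10 cmH2O (set 4 + intrinsic 6); this is the baseline alveolar pressure.
Equation of motion (constant flow): PIP = Vt/C + R·V̇ + PEEP.
Vt/C = PIP − R·V̇ − PEEP = 44 − 24.8×1.05 − 10 = 44 − 26.04 − 10 = 7.96 cmH2O.
C = Vt / 7.96 = 490 / 7.96 = 61.558 mL/cmH2O.

61.6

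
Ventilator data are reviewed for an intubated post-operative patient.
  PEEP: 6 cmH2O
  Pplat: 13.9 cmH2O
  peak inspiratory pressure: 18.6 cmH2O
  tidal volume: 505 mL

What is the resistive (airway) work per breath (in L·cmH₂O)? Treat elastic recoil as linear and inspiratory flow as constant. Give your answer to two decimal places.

2.37

With constant inspiratory flow the resistive pressure is constant at PIP − Pplat = 18.6 − 13.9 = 4.7 cmH2O, so resistive work = 4.7 × 0.505 = 2.374 L·cmH2O.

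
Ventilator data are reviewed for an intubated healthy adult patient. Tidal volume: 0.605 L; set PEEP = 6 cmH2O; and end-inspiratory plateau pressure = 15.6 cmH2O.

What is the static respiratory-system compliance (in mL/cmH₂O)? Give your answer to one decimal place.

63.0

Cstat = Vt / (Pplat − PEEP) = 605 / (15.6 − 6) = 605 / 9.6 = 63.021 mL/cmH2O.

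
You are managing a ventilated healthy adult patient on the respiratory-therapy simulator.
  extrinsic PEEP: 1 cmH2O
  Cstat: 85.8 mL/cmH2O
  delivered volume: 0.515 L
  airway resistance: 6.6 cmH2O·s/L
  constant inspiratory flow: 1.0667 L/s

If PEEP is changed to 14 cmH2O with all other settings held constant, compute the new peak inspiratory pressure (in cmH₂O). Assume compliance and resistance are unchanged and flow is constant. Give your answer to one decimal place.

PIP = Vt/C + R·V̇ + PEEP (constant-flow equation of motion).
Only the baseline term changes: ΔPIP = ΔPEEP = 14 − 1 = 13.0 cmH2O.
Original PIP = 515/85.8 + 6.6×1.0667 + 1 = 14.043 cmH2O; new PIP = 14.043 + (13.0) = 27.043 cmH2O.

27.0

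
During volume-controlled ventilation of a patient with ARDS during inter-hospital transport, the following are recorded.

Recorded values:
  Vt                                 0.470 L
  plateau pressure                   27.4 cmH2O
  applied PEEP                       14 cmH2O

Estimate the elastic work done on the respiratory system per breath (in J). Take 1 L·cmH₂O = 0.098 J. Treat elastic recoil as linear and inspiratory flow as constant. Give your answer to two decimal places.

Elastic work ≈ ½ × (Pplat − PEEP) × Vt = 0.5 × (27.4 − 14) × 0.470 L = 0.5 × 13.4 × 0.470 = 3.149 L·cmH2O.
× 0.098 J/(L·cmH2O) → 0.3086 J.

0.31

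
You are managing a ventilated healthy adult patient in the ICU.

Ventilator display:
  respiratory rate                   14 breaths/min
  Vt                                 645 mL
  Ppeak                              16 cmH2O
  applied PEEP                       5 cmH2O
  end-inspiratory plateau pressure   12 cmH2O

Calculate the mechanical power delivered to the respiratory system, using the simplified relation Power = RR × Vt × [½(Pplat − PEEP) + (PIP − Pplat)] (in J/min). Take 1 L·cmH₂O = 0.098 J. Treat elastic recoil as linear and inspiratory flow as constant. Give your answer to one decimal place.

6.6

Per-breath work = Vt × [½(Pplat−PEEP) + (PIP−Pplat)] = 0.645 × [0.5×7.0 + 4.0] = 0.645 × 7.5 = 4.838 L·cmH2O.
Power = 14 × 4.838 = 67.732 L·cmH2O/min.
× 0.098 J/(L·cmH2O) → 6.638 J/min.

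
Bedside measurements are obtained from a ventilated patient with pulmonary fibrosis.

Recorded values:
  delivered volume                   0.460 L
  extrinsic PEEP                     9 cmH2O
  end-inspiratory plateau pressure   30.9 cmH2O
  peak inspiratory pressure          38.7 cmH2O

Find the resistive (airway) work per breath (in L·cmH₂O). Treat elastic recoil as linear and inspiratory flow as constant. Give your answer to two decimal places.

3.59

With constant inspiratory flow the resistive pressure is constant at PIP − Pplat = 38.7 − 30.9 = 7.8 cmH2O, so resistive work = 7.8 × 0.460 = 3.588 L·cmH2O.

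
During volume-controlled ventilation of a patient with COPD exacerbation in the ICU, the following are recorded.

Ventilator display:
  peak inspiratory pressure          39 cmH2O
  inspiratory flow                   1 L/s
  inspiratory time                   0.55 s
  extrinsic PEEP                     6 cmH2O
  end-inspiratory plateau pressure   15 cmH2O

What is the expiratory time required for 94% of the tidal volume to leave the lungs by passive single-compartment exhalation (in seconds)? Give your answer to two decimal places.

Vt = flow × Ti = 1 L/s × 0.55 s × 1000 mL/L = 550.0 mL.
R = (PIP − Pplat)/V̇ = (39 − 15) / 1 = 24.0/1 = 24.0 cmH2O·s/L.
C = Vt/(Pplat − PEEP) = 550.0 / (15 − 6) = 550.0/9.0 = 61.111 mL/cmH2O.
τ = R × C = 24.0 × 0.06111 L/cmH2O = 1.467 s.
t = −τ·ln(1 − 0.94) = −1.467·ln(0.06) = 4.127 s.

4.13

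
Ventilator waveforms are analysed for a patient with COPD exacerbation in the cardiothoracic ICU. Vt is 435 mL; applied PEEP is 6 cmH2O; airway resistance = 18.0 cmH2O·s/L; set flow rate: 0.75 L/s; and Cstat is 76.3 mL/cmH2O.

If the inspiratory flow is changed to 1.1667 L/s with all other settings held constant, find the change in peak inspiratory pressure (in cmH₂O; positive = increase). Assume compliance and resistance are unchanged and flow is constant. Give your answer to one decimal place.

7.5

PIP = Vt/C + R·V̇ + PEEP (constant-flow equation of motion).
Only the resistive term changes: ΔPIP = R × ΔV̇ = 18.0 × (1.1667 − 0.75) = 18.0 × 0.4167 = 7.501 cmH2O.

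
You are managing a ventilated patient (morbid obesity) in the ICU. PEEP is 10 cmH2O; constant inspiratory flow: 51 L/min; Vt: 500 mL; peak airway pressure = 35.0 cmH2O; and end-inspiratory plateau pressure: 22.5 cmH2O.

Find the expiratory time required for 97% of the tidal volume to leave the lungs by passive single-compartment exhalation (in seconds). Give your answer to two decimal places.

Flow: 51 L/min ÷ 60 = 0.85 L/s.
R = (PIP − Pplat)/V̇ = (35.0 − 22.5) / 0.85 = 12.5/0.85 = 14.706 cmH2O·s/L.
C = Vt/(Pplat − PEEP) = 500.0 / (22.5 − 10) = 500.0/12.5 = 40.0 mL/cmH2O.
τ = R × C = 14.706 × 0.04 L/cmH2O = 0.5882 s.
t = −τ·ln(1 − 0.97) = −0.5882·ln(0.03) = 2.063 s.

2.06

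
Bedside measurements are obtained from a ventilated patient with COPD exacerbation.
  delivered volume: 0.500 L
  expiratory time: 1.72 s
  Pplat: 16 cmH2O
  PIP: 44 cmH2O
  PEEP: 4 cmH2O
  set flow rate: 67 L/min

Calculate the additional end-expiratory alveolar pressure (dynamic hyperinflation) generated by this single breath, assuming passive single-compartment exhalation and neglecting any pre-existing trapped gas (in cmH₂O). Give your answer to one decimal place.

2.3

Flow: 67 L/min ÷ 60 = 1.1167 L/s.
R = (PIP − Pplat)/V̇ = (44 − 16) / 1.1167 = 28.0/1.1167 = 25.074 cmH2O·s/L.
C = Vt/(Pplat − PEEP) = 500.0 / (16 − 4) = 500.0/12.0 = 41.667 mL/cmH2O.
τ = R × C = 25.074 × 0.04167 L/cmH2O = 1.045 s.
Fraction remaining = e^(−Te/τ) = e^(−1.72/1.045) = 0.1928; trapped volume = 500.0 × 0.1928 = 96.4 mL.
Additional alveolar pressure from trapping ≈ V_trapped / C = 96.4 / 41.667 = 2.314 cmH2O.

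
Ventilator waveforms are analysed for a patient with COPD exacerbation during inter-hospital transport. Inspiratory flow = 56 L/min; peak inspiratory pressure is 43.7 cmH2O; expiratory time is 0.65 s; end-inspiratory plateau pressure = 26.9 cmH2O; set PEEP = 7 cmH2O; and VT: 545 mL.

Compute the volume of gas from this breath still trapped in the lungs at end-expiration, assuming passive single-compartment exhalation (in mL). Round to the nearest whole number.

Flow: 56 L/min ÷ 60 = 0.9333 L/s.
R = (PIP − Pplat)/V̇ = (43.7 − 26.9) / 0.9333 = 16.8/0.9333 = 18.001 cmH2O·s/L.
C = Vt/(Pplat − PEEP) = 545.0 / (26.9 − 7) = 545.0/19.9 = 27.387 mL/cmH2O.
τ = R × C = 18.001 × 0.02739 L/cmH2O = 0.493 s.
Fraction remaining = e^(−Te/τ) = e^(−0.65/0.493) = 0.2675.
Trapped volume = 545.0 × 0.2675 = 145.79 mL.

146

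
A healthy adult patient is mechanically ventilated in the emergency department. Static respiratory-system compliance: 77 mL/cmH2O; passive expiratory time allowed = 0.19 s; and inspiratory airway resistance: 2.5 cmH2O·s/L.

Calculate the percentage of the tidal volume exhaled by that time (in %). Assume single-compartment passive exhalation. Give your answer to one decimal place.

τ = R × C = 2.5 × 77 mL/cmH2O = 2.5 × 0.077 L/cmH2O = 0.1925 s.
Passive exhalation: V(t)/V₀ = e^(−t/τ) = e^(−0.19/0.1925) = 0.3727.
Fraction exhaled = 1 − 0.3727 = 0.6273 → 62.73%.

62.7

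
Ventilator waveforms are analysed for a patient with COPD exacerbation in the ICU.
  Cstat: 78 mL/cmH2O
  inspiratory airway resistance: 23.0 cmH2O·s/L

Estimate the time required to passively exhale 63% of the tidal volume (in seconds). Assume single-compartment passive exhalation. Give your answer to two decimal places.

1.78

τ = R × C = 23.0 × 78 mL/cmH2O = 23.0 × 0.078 L/cmH2O = 1.794 s.
Exhaled fraction f = 1 − e^(−t/τ) → t = −τ·ln(1 − f) = −1.794·ln(0.37) = 1.784 s.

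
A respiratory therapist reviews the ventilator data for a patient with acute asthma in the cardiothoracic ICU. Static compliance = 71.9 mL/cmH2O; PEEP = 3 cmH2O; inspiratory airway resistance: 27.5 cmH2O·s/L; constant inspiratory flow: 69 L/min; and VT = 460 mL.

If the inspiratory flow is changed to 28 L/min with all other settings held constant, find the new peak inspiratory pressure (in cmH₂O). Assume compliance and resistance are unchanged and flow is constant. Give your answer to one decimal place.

22.2

Flow: 69 L/min ÷ 60 = 1.15 L/s.
New flow: 28 L/min ÷ 60 = 0.4667 L/s.
PIP = Vt/C + R·V̇ + PEEP (constant-flow equation of motion).
Only the resistive term changes: ΔPIP = R × ΔV̇ = 27.5 × (0.4667 − 1.15) = 27.5 × -0.6833 = -18.791 cmH2O.
Original PIP = 460/71.9 + 27.5×1.15 + 3 = 41.023 cmH2O; new PIP = 41.023 + (-18.791) = 22.232 cmH2O.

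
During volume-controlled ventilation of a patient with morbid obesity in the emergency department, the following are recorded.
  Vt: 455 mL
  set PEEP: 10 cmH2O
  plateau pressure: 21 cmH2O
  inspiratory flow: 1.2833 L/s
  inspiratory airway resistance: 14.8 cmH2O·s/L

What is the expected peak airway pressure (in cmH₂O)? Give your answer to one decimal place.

40.0

PIP = Pplat + Raw × flow = 21 + 14.8 × 1.2833 = 21 + 18.993 = 39.993 cmH2O.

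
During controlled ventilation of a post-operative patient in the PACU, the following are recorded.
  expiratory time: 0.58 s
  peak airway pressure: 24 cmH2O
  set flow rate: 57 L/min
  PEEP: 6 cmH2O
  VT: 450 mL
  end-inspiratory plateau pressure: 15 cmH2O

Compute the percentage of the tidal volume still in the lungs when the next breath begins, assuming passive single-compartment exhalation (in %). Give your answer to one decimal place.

29.4

Flow: 57 L/min ÷ 60 = 0.95 L/s.
R = (PIP − Pplat)/V̇ = (24 − 15) / 0.95 = 9.0/0.95 = 9.474 cmH2O·s/L.
C = Vt/(Pplat − PEEP) = 450.0 / (15 − 6) = 450.0/9.0 = 50.0 mL/cmH2O.
τ = R × C = 9.474 × 0.05 L/cmH2O = 0.4737 s.
Fraction remaining at end-expiration = e^(−Te/τ) = e^(−0.58/0.4737) = 0.2939 → 29.39%.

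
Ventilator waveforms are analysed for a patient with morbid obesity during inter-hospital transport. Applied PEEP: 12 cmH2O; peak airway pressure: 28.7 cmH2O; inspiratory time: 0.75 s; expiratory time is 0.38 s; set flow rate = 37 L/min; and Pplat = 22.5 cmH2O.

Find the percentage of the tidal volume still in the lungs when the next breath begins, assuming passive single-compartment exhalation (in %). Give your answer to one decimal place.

42.4

Flow: 37 L/min ÷ 60 = 0.6167 L/s.
Vt = flow × Ti = 0.6167 L/s × 0.75 s × 1000 mL/L = 462.53 mL.
R = (PIP − Pplat)/V̇ = (28.7 − 22.5) / 0.6167 = 6.2/0.6167 = 10.054 cmH2O·s/L.
C = Vt/(Pplat − PEEP) = 462.53 / (22.5 − 12) = 462.53/10.5 = 44.05 mL/cmH2O.
τ = R × C = 10.054 × 0.04405 L/cmH2O = 0.4429 s.
Fraction remaining at end-expiration = e^(−Te/τ) = e^(−0.38/0.4429) = 0.424 → 42.4%.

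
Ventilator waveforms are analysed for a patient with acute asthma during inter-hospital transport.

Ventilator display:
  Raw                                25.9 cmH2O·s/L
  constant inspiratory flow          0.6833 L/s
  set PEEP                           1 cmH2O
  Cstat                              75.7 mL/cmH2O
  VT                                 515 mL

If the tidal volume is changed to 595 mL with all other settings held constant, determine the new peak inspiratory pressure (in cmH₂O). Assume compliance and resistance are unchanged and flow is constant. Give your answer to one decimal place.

PIP = Vt/C + R·V̇ + PEEP (constant-flow equation of motion).
Only the elastic term changes: ΔPIP = ΔVt / C = (595 − 515) / 75.7 = 1.057 cmH2O.
Original PIP = 515/75.7 + 25.9×0.6833 + 1 = 25.501 cmH2O; new PIP = 25.501 + (1.057) = 26.558 cmH2O.

26.6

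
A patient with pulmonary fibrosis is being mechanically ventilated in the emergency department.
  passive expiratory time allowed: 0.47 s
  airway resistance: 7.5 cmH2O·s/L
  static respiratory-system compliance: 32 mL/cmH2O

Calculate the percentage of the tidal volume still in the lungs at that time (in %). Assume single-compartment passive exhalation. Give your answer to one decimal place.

14.1

τ = R × C = 7.5 × 32 mL/cmH2O = 7.5 × 0.032 L/cmH2O = 0.24 s.
Passive exhalation: V(t)/V₀ = e^(−t/τ) = e^(−0.47/0.24) = 0.1411.
Fraction remaining = 0.1411 → 14.11%.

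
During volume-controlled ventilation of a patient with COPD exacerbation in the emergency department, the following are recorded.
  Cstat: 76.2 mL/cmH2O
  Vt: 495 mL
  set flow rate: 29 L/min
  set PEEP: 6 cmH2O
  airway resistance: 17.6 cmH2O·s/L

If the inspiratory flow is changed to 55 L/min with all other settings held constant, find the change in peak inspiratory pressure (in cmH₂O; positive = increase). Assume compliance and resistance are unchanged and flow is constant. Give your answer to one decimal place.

7.6

Flow: 29 L/min ÷ 60 = 0.4833 L/s.
New flow: 55 L/min ÷ 60 = 0.9167 L/s.
PIP = Vt/C + R·V̇ + PEEP (constant-flow equation of motion).
Only the resistive term changes: ΔPIP = R × ΔV̇ = 17.6 × (0.9167 − 0.4833) = 17.6 × 0.4334 = 7.628 cmH2O.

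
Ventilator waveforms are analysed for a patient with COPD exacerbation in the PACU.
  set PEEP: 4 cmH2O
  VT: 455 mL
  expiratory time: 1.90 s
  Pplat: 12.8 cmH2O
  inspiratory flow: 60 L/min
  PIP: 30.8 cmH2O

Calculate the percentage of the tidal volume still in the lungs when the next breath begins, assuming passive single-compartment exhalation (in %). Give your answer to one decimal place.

13.0

Flow: 60 L/min ÷ 60 = 1 L/s.
R = (PIP − Pplat)/V̇ = (30.8 − 12.8) / 1 = 18.0/1 = 18.0 cmH2O·s/L.
C = Vt/(Pplat − PEEP) = 455.0 / (12.8 − 4) = 455.0/8.8 = 51.705 mL/cmH2O.
τ = R × C = 18.0 × 0.05171 L/cmH2O = 0.9308 s.
Fraction remaining at end-expiration = e^(−Te/τ) = e^(−1.90/0.9308) = 0.1299 → 12.99%.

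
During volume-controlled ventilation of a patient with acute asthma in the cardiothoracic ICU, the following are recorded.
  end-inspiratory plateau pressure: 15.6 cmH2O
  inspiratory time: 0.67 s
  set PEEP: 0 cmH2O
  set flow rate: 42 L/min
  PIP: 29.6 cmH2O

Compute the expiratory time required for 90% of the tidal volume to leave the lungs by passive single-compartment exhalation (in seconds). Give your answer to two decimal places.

Flow: 42 L/min ÷ 60 = 0.7 L/s.
Vt = flow × Ti = 0.7 L/s × 0.67 s × 1000 mL/L = 469.0 mL.
R = (PIP − Pplat)/V̇ = (29.6 − 15.6) / 0.7 = 14.0/0.7 = 20.0 cmH2O·s/L.
C = Vt/(Pplat − PEEP) = 469.0 / (15.6 − 0) = 469.0/15.6 = 30.064 mL/cmH2O.
τ = R × C = 20.0 × 0.03006 L/cmH2O = 0.6012 s.
t = −τ·ln(1 − 0.90) = −0.6012·ln(0.1) = 1.384 s.

1.38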